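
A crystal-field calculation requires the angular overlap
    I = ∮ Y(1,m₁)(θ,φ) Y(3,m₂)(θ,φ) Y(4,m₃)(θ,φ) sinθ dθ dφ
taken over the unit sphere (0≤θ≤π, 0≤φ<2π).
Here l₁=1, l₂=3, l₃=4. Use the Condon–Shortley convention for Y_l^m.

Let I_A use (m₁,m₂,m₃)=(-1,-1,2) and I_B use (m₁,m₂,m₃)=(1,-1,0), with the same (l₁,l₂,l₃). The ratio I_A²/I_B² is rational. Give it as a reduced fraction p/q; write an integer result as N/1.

Shared (l₁,l₂,l₃)=(1,3,4): N and (l;000)² cancel in I_A²/I_B².
A: Δ = 0!·2!·6!/9! = 1/252; Racah Σ t=0..0: t=0:+1/96 = 1/96; ⇒ 3j(1 3 4; -1 -1 2)² = 5/84, sgn +1
B: Δ = 0!·2!·6!/9! = 1/252; Racah Σ t=0..0: t=0:+1/96 = 1/96; ⇒ 3j(1 3 4; 1 -1 0)² = 1/42, sgn +1
I_A²/I_B² = (5/84)/(1/42) = 5/2

5/2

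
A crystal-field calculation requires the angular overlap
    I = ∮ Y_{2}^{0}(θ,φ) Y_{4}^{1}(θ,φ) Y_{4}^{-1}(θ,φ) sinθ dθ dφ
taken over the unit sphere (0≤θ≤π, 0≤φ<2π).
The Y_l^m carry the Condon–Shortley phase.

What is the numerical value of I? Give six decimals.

Checks pass: Σm=0; 10 even; l₃=4∈[2,6].
(2·2+1)(2·4+1)(2·4+1) = 405
Δ: 2! 2! 6! / 11! → 1/13860
sum: t=0:+1/192 t=1:−1/36 t=2:+1/192 = -5/288
3j²(2 4 4; 0 0 0) = Δ·Π!·Σ² = 20/693  (sign -1)
sum: t=0:+1/480 t=1:−1/48 t=2:+1/144 = -17/1440
3j²(2 4 4; 0 1 -1) = Δ·Π!·Σ² = 289/13860  (sign +1)
combine: 4πI² = 405·20/693·289/13860 = 1445/5929
take √, sign -1: I = -0.13926381

-0.139264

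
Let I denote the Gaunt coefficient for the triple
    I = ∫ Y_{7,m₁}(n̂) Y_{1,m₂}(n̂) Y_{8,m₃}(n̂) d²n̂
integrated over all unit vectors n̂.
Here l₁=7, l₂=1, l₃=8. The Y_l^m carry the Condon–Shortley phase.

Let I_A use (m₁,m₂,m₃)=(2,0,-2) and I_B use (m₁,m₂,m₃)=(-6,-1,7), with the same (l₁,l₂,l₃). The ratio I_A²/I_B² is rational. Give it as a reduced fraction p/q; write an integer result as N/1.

Same 7,1,8: normalisation and zero-m 3j drop out of the ratio.
A: Δ: 0! 14! 2! / 17! → 1/2040; sum: t=0:+1/43545600 = 1/43545600; 3j²(7 1 8; 2 0 -2) = Δ·Π!·Σ² = 1/34  (sign +1)
B: Δ: 0! 14! 2! / 17! → 1/2040; sum: t=0:+1/12454041600 = 1/12454041600; 3j²(7 1 8; -6 -1 7) = Δ·Π!·Σ² = 7/136  (sign -1)
I_A²/I_B² = (1/34)/(7/136) = 4/7

4/7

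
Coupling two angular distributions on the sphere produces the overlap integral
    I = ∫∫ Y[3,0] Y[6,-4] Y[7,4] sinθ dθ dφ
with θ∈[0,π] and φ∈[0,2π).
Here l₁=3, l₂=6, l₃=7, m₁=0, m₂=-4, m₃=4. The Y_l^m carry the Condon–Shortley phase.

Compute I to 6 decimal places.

m-sum 0 ✓  L=16 even ✓  3≤7≤9 ✓
Π(2lᵢ+1) = 7×13×15 = 1365
triangle coeff Δ(3,6,7) = 1/2042040
Σ_t [0,2]: t=0:+1/207360 t=1:−1/57600 t=2:+1/207360 = -1/129600
(3j)²=168/12155 [(3 6 7; 0 0 0)], sign=+1
Σ_t [0,2]: t=0:+1/967680 t=1:−1/1451520 t=2:+1/43545600 = 1/2721600
(3j)²=32/7735 [(3 6 7; 0 -4 4)], sign=-1
⇒ 4πI² = 16128/206635
I = (-1)√(16128/206635/(4π)) = -0.07881037

-0.078810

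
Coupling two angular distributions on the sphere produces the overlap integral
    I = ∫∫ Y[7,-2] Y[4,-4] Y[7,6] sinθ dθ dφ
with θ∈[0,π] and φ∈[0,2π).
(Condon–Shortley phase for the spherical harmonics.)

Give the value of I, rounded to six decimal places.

0.082491

Rules hold: Σm=0, L=18 even, 3≤7≤11.
N = 15·9·15 = 2025
Δ = 4!·10!·4!/19! = 1/58198140
Racah Σ t=0..4: t=0:+1/17418240 t=1:−1/622080 t=2:+1/230400 t=3:−1/622080 t=4:+1/17418240 = 1/806400
⇒ 3j(7 4 7; 0 0 0)² = 2268/230945, sgn -1
Racah Σ t=0..0: t=0:+1/209018880 = 1/209018880
⇒ 3j(7 4 7; -2 -4 6)² = 25/5814, sgn -1
4πI² = N·(3j₀)²·(3jₘ)² = 1275750/14919047
I = +1·√(0.0855115/4π) = 0.08249114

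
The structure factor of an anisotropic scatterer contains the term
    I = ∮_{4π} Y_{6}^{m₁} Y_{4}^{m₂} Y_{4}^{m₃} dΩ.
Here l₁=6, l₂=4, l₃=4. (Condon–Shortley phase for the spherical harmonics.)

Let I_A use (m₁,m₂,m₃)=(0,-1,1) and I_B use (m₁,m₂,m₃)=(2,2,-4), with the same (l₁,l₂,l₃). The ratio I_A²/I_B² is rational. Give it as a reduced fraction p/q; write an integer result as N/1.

Shared (l₁,l₂,l₃)=(6,4,4): N and (l;000)² cancel in I_A²/I_B².
A: Δ = 6!·6!·2!/15! = 1/1261260; Racah Σ t=1..3: t=1:−1/28800 t=2:+1/2304 t=3:−1/2592 = 7/518400; ⇒ 3j(6 4 4; 0 -1 1)² = 1/25740, sgn -1
B: Δ = 6!·6!·2!/15! = 1/1261260; Racah Σ t=4..4: t=4:+1/69120 = 1/69120; ⇒ 3j(6 4 4; 2 2 -4)² = 4/429, sgn +1
I_A²/I_B² = (1/25740)/(4/429) = 1/240

1/240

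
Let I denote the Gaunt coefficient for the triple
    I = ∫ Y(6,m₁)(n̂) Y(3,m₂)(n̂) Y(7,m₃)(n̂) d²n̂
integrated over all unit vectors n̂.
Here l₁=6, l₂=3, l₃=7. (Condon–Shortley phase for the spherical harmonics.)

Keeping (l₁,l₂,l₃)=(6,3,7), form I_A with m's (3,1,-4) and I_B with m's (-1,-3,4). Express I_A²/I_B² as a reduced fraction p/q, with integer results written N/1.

Same 6,3,7: normalisation and zero-m 3j drop out of the ratio.
A: Δ: 2! 10! 4! / 17! → 1/2042040; sum: t=0:+1/1451520 t=1:−1/483840 t=2:+1/2903040 = -1/967680; 3j²(6 3 7; 3 1 -4) = Δ·Π!·Σ² = 81/6188  (sign +1)
B: Δ: 2! 10! 4! / 17! → 1/2042040; sum: t=0:+1/1451520 = 1/1451520; 3j²(6 3 7; -1 -3 4) = Δ·Π!·Σ² = 75/3094  (sign -1)
I_A²/I_B² = (81/6188)/(75/3094) = 27/50

27/50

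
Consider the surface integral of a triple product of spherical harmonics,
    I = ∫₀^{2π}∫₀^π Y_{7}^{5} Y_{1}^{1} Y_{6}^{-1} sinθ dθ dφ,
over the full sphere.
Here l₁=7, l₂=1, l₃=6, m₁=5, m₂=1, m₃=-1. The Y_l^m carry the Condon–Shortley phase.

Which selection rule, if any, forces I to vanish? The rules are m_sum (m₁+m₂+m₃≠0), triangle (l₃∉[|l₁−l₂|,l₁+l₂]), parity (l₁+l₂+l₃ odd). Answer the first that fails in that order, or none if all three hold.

m₁+m₂+m₃ = 5 + 1 − 1 = 5  ✗
triangle: |7−1|=6 ≤ l₃=6 ≤ 7+1=8
parity: l₁+l₂+l₃ = 14 is even

m_sum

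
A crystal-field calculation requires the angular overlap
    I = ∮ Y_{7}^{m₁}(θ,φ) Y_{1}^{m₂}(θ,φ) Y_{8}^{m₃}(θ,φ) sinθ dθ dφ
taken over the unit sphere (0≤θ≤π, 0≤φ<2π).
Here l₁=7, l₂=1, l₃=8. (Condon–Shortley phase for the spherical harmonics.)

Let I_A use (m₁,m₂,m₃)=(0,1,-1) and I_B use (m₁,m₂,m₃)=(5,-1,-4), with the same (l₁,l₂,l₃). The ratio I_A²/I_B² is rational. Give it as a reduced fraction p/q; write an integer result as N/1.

Same 7,1,8: normalisation and zero-m 3j drop out of the ratio.
A: Δ: 0! 14! 2! / 17! → 1/2040; sum: t=0:+1/50803200 = 1/50803200; 3j²(7 1 8; 0 1 -1) = Δ·Π!·Σ² = 3/170  (sign -1)
B: Δ: 0! 14! 2! / 17! → 1/2040; sum: t=0:+1/1916006400 = 1/1916006400; 3j²(7 1 8; 5 -1 -4) = Δ·Π!·Σ² = 1/340  (sign +1)
I_A²/I_B² = (3/170)/(1/340) = 6/1

6/1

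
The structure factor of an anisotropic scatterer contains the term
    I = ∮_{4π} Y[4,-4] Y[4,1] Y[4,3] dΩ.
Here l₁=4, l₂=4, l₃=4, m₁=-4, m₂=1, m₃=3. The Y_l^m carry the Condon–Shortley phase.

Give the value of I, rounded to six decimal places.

-0.168431

Rules hold: Σm=0, L=12 even, 0≤4≤8.
N = 9·9·9 = 729
Δ = 4!·4!·4!/13! = 1/450450
Racah Σ t=0..4: t=0:+1/13824 t=1:−1/216 t=2:+1/64 t=3:−1/216 t=4:+1/13824 = 5/768
⇒ 3j(4 4 4; 0 0 0)² = 18/1001, sgn +1
Racah Σ t=4..4: t=4:+1/3456 = 1/3456
⇒ 3j(4 4 4; -4 1 3)² = 35/1287, sgn -1
4πI² = N·(3j₀)²·(3jₘ)² = 7290/20449
I = -1·√(0.356497/4π) = -0.16843130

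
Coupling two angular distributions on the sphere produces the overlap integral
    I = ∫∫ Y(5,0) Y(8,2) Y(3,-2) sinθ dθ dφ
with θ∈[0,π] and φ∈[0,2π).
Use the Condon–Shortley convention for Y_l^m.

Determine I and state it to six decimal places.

0.163251

m-sum 0 ✓  L=16 even ✓  3≤3≤13 ✓
Π(2lᵢ+1) = 11×17×7 = 1309
triangle coeff Δ(5,8,3) = 1/136136
Σ_t [5,5]: t=5:−1/518400 = -1/518400
(3j)²=56/2431 [(5 8 3; 0 0 0)], sign=+1
Σ_t [5,5]: t=5:−1/1728000 = -1/1728000
(3j)²=27/2431 [(5 8 3; 0 2 -2)], sign=+1
⇒ 4πI² = 10584/31603
I = (+1)√(10584/31603/(4π)) = 0.16325099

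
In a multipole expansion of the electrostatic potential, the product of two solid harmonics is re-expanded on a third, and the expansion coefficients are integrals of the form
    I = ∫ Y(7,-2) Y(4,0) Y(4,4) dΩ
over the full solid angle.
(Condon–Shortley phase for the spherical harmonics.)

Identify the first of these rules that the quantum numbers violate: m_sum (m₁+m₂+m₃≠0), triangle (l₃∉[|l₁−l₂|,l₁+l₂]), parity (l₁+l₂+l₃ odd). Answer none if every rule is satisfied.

m_sum

azimuthal sum: -2 + 0 + 4 = 2  ✗
3 ≤ 4 ≤ 11 (triangle on l)
L = 7 + 4 + 4 = 15 (odd)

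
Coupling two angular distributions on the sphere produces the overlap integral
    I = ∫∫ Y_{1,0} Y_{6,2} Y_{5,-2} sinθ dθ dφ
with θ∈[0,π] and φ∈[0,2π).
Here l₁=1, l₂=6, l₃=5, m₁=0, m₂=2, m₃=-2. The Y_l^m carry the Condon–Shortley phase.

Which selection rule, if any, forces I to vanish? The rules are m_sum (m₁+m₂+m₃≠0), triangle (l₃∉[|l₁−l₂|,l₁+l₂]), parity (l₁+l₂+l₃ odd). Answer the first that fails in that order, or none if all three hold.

none

azimuthal sum: 0 + 2 − 2 = 0  ✓
5 ≤ 5 ≤ 7 (triangle on l)  ✓
L = 1 + 6 + 5 = 12 (even)  ✓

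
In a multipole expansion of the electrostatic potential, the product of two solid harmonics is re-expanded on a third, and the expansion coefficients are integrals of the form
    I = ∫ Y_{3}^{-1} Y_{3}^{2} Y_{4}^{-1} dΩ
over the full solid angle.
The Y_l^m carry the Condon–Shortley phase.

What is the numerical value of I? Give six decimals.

m-sum 0 ✓  L=10 even ✓  0≤4≤6 ✓
Π(2lᵢ+1) = 7×7×9 = 441
triangle coeff Δ(3,3,4) = 1/34650
Σ_t [0,2]: t=0:+1/72 t=1:−1/16 t=2:+1/72 = -5/144
(3j)²=2/77 [(3 3 4; 0 0 0)], sign=-1
Σ_t [1,2]: t=1:−1/144 t=2:+1/48 = 1/72
(3j)²=16/693 [(3 3 4; -1 2 -1)], sign=-1
⇒ 4πI² = 32/121
I = (+1)√(32/121/(4π)) = 0.14506992

0.145070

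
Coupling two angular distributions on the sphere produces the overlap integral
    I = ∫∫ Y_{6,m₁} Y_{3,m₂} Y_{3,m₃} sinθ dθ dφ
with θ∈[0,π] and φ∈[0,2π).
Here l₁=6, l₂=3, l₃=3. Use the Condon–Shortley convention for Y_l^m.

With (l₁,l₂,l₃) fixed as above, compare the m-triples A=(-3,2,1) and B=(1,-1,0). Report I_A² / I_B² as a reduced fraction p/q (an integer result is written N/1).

27/25

Shared (l₁,l₂,l₃)=(6,3,3): N and (l;000)² cancel in I_A²/I_B².
A: Δ = 6!·6!·0!/13! = 1/12012; Racah Σ t=5..5: t=5:−1/5760 = -1/5760; ⇒ 3j(6 3 3; -3 2 1)² = 9/286, sgn -1
B: Δ = 6!·6!·0!/13! = 1/12012; Racah Σ t=2..2: t=2:+1/1728 = 1/1728; ⇒ 3j(6 3 3; 1 -1 0)² = 25/858, sgn -1
I_A²/I_B² = (9/286)/(25/858) = 27/25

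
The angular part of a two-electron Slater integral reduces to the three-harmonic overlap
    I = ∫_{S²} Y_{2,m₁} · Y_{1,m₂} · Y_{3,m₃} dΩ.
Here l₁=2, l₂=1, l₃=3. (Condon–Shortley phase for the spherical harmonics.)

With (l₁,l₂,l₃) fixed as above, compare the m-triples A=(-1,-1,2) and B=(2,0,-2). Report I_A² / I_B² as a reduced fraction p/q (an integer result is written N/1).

Same 2,1,3: normalisation and zero-m 3j drop out of the ratio.
A: Δ: 0! 4! 2! / 7! → 1/105; sum: t=0:+1/12 = 1/12; 3j²(2 1 3; -1 -1 2) = Δ·Π!·Σ² = 2/21  (sign -1)
B: Δ: 0! 4! 2! / 7! → 1/105; sum: t=0:+1/24 = 1/24; 3j²(2 1 3; 2 0 -2) = Δ·Π!·Σ² = 1/21  (sign -1)
I_A²/I_B² = (2/21)/(1/21) = 2/1

2/1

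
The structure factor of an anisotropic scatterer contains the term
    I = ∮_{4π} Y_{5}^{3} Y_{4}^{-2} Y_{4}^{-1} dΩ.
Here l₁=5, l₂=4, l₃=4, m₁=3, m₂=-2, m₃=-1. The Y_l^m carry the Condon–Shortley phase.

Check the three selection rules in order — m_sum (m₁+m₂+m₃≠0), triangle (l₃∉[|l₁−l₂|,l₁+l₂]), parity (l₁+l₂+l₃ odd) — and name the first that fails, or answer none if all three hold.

azimuthal sum: 3 − 2 − 1 = 0  ✓
1 ≤ 4 ≤ 9 (triangle on l)  ✓
L = 5 + 4 + 4 = 13 (odd)  ✗

parity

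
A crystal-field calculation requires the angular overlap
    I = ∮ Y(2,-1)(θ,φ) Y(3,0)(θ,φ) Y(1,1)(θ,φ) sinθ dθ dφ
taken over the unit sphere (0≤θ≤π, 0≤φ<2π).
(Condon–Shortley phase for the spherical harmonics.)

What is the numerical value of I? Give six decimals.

Rules hold: Σm=0, L=6 even, 1≤1≤5.
N = 5·7·3 = 105
Δ = 4!·0!·2!/7! = 1/105
Racah Σ t=2..2: t=2:+1/4 = 1/4
⇒ 3j(2 3 1; 0 0 0)² = 3/35, sgn -1
Racah Σ t=3..3: t=3:−1/12 = -1/12
⇒ 3j(2 3 1; -1 0 1)² = 1/35, sgn -1
4πI² = N·(3j₀)²·(3jₘ)² = 9/35
I = +1·√(0.257143/4π) = 0.14304817

0.143048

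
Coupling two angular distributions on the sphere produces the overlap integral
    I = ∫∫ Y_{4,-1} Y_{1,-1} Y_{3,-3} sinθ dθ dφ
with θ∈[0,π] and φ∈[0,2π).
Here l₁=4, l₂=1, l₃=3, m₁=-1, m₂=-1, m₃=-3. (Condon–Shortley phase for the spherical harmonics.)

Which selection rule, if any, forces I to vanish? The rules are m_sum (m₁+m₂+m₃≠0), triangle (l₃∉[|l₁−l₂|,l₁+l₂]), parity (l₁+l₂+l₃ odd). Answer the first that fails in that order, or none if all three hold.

m_sum

m₁+m₂+m₃ = -1 − 1 − 3 = -5  ✗
triangle: |4−1|=3 ≤ l₃=3 ≤ 4+1=5
parity: l₁+l₂+l₃ = 8 is even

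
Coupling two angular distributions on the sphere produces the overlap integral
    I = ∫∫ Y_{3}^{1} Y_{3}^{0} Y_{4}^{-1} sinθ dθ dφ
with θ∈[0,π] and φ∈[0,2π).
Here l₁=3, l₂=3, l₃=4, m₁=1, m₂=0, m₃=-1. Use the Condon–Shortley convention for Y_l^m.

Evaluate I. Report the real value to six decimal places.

-0.099323

m-sum 0 ✓  L=10 even ✓  0≤4≤6 ✓
Π(2lᵢ+1) = 7×7×9 = 441
triangle coeff Δ(3,3,4) = 1/34650
Σ_t [0,2]: t=0:+1/72 t=1:−1/16 t=2:+1/72 = -5/144
(3j)²=2/77 [(3 3 4; 0 0 0)], sign=-1
Σ_t [0,2]: t=0:+1/48 t=1:−1/24 t=2:+1/288 = -5/288
(3j)²=5/462 [(3 3 4; 1 0 -1)], sign=+1
⇒ 4πI² = 15/121
I = (-1)√(15/121/(4π)) = -0.09932258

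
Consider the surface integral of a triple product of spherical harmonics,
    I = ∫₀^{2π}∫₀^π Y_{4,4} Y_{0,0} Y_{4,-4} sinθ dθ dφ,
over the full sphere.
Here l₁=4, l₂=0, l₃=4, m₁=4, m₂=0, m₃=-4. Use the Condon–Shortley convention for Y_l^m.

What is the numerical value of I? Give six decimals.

0.282095

Checks pass: Σm=0; 8 even; l₃=4∈[4,4].
(2·4+1)(2·0+1)(2·4+1) = 81
Δ: 0! 8! 0! / 9! → 1/9
sum: t=0:+1/576 = 1/576
3j²(4 0 4; 0 0 0) = Δ·Π!·Σ² = 1/9  (sign +1)
sum: t=0:+1/40320 = 1/40320
3j²(4 0 4; 4 0 -4) = Δ·Π!·Σ² = 1/9  (sign +1)
combine: 4πI² = 81·1/9·1/9 = 1/1
take √, sign +1: I = 0.28209479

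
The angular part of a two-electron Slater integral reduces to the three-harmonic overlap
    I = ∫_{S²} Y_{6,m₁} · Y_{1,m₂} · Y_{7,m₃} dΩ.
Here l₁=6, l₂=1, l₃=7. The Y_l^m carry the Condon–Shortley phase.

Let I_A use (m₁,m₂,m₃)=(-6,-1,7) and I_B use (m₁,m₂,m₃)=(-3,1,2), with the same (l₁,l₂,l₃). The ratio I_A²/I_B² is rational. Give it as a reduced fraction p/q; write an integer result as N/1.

91/10

Shared (l₁,l₂,l₃)=(6,1,7): N and (l;000)² cancel in I_A²/I_B².
A: Δ = 0!·12!·2!/15! = 1/1365; Racah Σ t=0..0: t=0:+1/958003200 = 1/958003200; ⇒ 3j(6 1 7; -6 -1 7)² = 1/15, sgn +1
B: Δ = 0!·12!·2!/15! = 1/1365; Racah Σ t=0..0: t=0:+1/4354560 = 1/4354560; ⇒ 3j(6 1 7; -3 1 2)² = 2/273, sgn -1
I_A²/I_B² = (1/15)/(2/273) = 91/10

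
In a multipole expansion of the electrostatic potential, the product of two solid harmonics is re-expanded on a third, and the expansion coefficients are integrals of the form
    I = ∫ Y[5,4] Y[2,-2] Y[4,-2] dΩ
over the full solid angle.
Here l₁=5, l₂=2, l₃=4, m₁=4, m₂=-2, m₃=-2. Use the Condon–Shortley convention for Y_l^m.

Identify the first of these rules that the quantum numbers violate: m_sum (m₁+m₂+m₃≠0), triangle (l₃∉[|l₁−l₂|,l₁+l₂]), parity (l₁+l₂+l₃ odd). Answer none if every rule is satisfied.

m₁+m₂+m₃ = 4 − 2 − 2 = 0  ✓
triangle: |5−2|=3 ≤ l₃=4 ≤ 5+2=7  ✓
parity: l₁+l₂+l₃ = 11 is odd  ✗

parity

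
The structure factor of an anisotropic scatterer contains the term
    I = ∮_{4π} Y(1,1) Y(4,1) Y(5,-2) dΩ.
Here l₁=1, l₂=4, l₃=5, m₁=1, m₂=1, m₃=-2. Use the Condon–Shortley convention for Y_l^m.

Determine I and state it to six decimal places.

m-sum 0 ✓  L=10 even ✓  3≤5≤5 ✓
Π(2lᵢ+1) = 3×9×11 = 297
triangle coeff Δ(1,4,5) = 1/495
Σ_t [0,0]: t=0:+1/576 = 1/576
(3j)²=5/99 [(1 4 5; 0 0 0)], sign=-1
Σ_t [0,0]: t=0:+1/1440 = 1/1440
(3j)²=7/165 [(1 4 5; 1 1 -2)], sign=-1
⇒ 4πI² = 7/11
I = (+1)√(7/11/(4π)) = 0.22503380

0.225034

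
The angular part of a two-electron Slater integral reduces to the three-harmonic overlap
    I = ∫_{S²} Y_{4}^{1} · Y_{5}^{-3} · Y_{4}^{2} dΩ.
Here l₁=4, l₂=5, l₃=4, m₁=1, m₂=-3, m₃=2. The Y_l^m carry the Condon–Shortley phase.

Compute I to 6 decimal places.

0.000000

Σlᵢ=13 odd — θ-integrand is odd under cosθ→−cosθ; I=0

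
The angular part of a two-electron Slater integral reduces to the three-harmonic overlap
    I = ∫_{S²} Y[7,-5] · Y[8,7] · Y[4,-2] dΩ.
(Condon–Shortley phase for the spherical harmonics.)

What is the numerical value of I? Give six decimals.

l₁+l₂+l₃=19 is odd: 3j(l;000)=0 ⇒ I=0

0.000000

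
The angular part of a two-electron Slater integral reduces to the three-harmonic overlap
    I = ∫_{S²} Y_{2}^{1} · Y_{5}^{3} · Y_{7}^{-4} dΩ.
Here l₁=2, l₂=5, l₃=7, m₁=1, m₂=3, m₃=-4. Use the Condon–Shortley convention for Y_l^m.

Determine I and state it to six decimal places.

0.252127

Checks pass: Σm=0; 14 even; l₃=7∈[3,7].
(2·2+1)(2·5+1)(2·7+1) = 825
Δ: 0! 4! 10! / 15! → 1/15015
sum: t=0:+1/57600 = 1/57600
3j²(2 5 7; 0 0 0) = Δ·Π!·Σ² = 21/715  (sign -1)
sum: t=0:+1/483840 = 1/483840
3j²(2 5 7; 1 3 -4) = Δ·Π!·Σ² = 3/91  (sign -1)
combine: 4πI² = 825·21/715·3/91 = 135/169
take √, sign +1: I = 0.25212656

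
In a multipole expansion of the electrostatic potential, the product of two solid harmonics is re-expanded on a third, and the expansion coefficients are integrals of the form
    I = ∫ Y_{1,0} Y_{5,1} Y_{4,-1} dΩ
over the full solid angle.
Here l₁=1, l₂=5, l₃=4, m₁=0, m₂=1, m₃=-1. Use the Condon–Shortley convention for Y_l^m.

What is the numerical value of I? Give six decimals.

-0.240571

Checks pass: Σm=0; 10 even; l₃=4∈[4,6].
(2·1+1)(2·5+1)(2·4+1) = 297
Δ: 2! 0! 8! / 11! → 1/495
sum: t=1:−1/576 = -1/576
3j²(1 5 4; 0 0 0) = Δ·Π!·Σ² = 5/99  (sign -1)
sum: t=1:−1/720 = -1/720
3j²(1 5 4; 0 1 -1) = Δ·Π!·Σ² = 8/165  (sign +1)
combine: 4πI² = 297·5/99·8/165 = 8/11
take √, sign -1: I = -0.24057125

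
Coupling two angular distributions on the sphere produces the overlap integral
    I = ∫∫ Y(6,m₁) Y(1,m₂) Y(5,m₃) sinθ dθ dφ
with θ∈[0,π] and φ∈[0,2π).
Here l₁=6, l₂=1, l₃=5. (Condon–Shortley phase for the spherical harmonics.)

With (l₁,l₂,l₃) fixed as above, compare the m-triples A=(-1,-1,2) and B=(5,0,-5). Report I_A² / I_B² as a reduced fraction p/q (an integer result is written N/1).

10/11

l's match ⇒ only the (l;m) 3-j factors differ between A and B.
A: triangle coeff Δ(6,1,5) = 1/858; Σ_t [0,0]: t=0:+1/60480 = 1/60480; (3j)²=5/429 [(6 1 5; -1 -1 2)], sign=-1
B: triangle coeff Δ(6,1,5) = 1/858; Σ_t [1,1]: t=1:−1/3628800 = -1/3628800; (3j)²=1/78 [(6 1 5; 5 0 -5)], sign=-1
I_A²/I_B² = (5/429)/(1/78) = 10/11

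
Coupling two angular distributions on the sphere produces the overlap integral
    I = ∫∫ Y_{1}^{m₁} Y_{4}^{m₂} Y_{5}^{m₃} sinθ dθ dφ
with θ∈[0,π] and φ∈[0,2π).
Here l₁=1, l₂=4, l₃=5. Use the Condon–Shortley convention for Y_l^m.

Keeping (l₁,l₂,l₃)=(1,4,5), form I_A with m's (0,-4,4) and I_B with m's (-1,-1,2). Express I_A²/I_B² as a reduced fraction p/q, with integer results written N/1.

Shared (l₁,l₂,l₃)=(1,4,5): N and (l;000)² cancel in I_A²/I_B².
A: Δ = 0!·2!·8!/11! = 1/495; Racah Σ t=0..0: t=0:+1/40320 = 1/40320; ⇒ 3j(1 4 5; 0 -4 4)² = 1/55, sgn -1
B: Δ = 0!·2!·8!/11! = 1/495; Racah Σ t=0..0: t=0:+1/1440 = 1/1440; ⇒ 3j(1 4 5; -1 -1 2)² = 7/165, sgn -1
I_A²/I_B² = (1/55)/(7/165) = 3/7

3/7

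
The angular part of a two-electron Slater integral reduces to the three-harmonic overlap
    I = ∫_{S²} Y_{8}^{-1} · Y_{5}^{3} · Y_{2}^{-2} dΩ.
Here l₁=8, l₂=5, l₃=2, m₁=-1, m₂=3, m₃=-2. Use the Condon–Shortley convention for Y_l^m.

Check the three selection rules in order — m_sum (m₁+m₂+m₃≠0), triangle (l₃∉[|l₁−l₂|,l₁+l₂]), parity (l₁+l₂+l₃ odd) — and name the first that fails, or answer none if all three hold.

azimuthal sum: -1 + 3 − 2 = 0  ✓
3 ≤ 2 ≤ 13 (triangle on l)  ✗
L = 8 + 5 + 2 = 15 (odd)

triangle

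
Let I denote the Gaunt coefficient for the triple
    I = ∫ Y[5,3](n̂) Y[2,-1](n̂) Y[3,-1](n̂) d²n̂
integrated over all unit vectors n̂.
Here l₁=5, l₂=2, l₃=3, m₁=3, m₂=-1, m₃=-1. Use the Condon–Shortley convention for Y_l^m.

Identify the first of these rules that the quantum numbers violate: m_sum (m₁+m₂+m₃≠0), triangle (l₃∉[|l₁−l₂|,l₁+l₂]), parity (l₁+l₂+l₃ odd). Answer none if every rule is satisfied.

m_sum

Σmᵢ = 1  ✗
l₃∈[|l₁−l₂|,l₁+l₂]=[3,7], have l₃=3
Σlᵢ = 10 ⇒ even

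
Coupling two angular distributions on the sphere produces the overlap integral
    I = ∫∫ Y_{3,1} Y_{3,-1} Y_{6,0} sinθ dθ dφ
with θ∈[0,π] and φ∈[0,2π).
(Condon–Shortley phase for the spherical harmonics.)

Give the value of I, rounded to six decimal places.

Rules hold: Σm=0, L=12 even, 0≤6≤6.
N = 7·7·13 = 637
Δ = 0!·6!·6!/13! = 1/12012
Racah Σ t=0..0: t=0:+1/1296 = 1/1296
⇒ 3j(3 3 6; 0 0 0)² = 100/3003, sgn +1
Racah Σ t=0..0: t=0:+1/2304 = 1/2304
⇒ 3j(3 3 6; 1 -1 0)² = 75/4004, sgn +1
4πI² = N·(3j₀)²·(3jₘ)² = 625/1573
I = +1·√(0.39733/4π) = 0.17781595

0.177816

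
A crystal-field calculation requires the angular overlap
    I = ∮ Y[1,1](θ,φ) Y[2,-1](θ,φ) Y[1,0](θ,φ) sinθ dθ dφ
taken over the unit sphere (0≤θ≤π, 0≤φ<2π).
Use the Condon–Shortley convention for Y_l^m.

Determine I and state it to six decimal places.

-0.218510

Rules hold: Σm=0, L=4 even, 1≤1≤3.
N = 3·5·3 = 45
Δ = 2!·0!·2!/5! = 1/30
Racah Σ t=1..1: t=1:−1/1 = -1/1
⇒ 3j(1 2 1; 0 0 0)² = 2/15, sgn +1
Racah Σ t=0..0: t=0:+1/2 = 1/2
⇒ 3j(1 2 1; 1 -1 0)² = 1/10, sgn -1
4πI² = N·(3j₀)²·(3jₘ)² = 3/5
I = -1·√(0.6/4π) = -0.21850969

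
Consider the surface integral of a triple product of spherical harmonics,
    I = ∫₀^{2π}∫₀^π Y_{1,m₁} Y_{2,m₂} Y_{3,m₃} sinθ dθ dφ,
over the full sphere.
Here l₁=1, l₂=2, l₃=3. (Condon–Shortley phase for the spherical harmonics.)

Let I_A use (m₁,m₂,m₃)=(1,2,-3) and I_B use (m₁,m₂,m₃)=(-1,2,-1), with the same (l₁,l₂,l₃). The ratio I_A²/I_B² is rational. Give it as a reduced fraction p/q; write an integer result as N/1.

Shared (l₁,l₂,l₃)=(1,2,3): N and (l;000)² cancel in I_A²/I_B².
A: Δ = 0!·2!·4!/7! = 1/105; Racah Σ t=0..0: t=0:+1/48 = 1/48; ⇒ 3j(1 2 3; 1 2 -3)² = 1/7, sgn +1
B: Δ = 0!·2!·4!/7! = 1/105; Racah Σ t=0..0: t=0:+1/48 = 1/48; ⇒ 3j(1 2 3; -1 2 -1)² = 1/105, sgn +1
I_A²/I_B² = (1/7)/(1/105) = 15/1

15/1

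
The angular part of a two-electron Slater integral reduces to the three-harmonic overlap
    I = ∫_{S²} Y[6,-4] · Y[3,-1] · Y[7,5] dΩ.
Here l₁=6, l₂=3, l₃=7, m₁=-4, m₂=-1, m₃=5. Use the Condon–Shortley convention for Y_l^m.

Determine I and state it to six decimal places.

m-sum 0 ✓  L=16 even ✓  3≤7≤9 ✓
Π(2lᵢ+1) = 13×7×15 = 1365
triangle coeff Δ(6,3,7) = 1/2042040
Σ_t [0,2]: t=0:+1/207360 t=1:−1/57600 t=2:+1/207360 = -1/129600
(3j)²=168/12155 [(6 3 7; 0 0 0)], sign=+1
Σ_t [0,2]: t=0:+1/29030400 t=1:−1/2177280 t=2:+1/3870720 = -29/174182400
(3j)²=841/185640 [(6 3 7; -4 -1 5)], sign=-1
⇒ 4πI² = 17661/206635
I = (-1)√(17661/206635/(4π)) = -0.08247091

-0.082471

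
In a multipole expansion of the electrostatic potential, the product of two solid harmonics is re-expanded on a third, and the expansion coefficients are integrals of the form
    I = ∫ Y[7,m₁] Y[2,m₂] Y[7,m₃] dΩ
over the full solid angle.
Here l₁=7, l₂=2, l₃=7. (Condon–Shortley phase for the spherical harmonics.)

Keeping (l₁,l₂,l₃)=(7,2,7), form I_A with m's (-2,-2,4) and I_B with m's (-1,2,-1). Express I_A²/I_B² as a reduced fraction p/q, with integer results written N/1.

Shared (l₁,l₂,l₃)=(7,2,7): N and (l;000)² cancel in I_A²/I_B².
A: Δ = 2!·12!·2!/17! = 1/185640; Racah Σ t=0..0: t=0:+1/8709120 = 1/8709120; ⇒ 3j(7 2 7; -2 -2 4)² = 55/3094, sgn -1
B: Δ = 2!·12!·2!/17! = 1/185640; Racah Σ t=2..2: t=2:+1/2073600 = 1/2073600; ⇒ 3j(7 2 7; -1 2 -1)² = 28/1105, sgn +1
I_A²/I_B² = (55/3094)/(28/1105) = 275/392

275/392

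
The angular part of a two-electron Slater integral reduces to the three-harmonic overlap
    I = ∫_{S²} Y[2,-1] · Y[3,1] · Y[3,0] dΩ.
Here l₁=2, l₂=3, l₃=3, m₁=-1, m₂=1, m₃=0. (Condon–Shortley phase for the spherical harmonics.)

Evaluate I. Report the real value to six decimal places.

-0.059471

Checks pass: Σm=0; 8 even; l₃=3∈[1,5].
(2·2+1)(2·3+1)(2·3+1) = 245
Δ: 2! 2! 4! / 9! → 1/3780
sum: t=0:+1/24 t=1:−1/4 t=2:+1/24 = -1/6
3j²(2 3 3; 0 0 0) = Δ·Π!·Σ² = 4/105  (sign +1)
sum: t=1:−1/12 t=2:+1/8 = 1/24
3j²(2 3 3; -1 1 0) = Δ·Π!·Σ² = 1/210  (sign -1)
combine: 4πI² = 245·4/105·1/210 = 2/45
take √, sign -1: I = -0.05947080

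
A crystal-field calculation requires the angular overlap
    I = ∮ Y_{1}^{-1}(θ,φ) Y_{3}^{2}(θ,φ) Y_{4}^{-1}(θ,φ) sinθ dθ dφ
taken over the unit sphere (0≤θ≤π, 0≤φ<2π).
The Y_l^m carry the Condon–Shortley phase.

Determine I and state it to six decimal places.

-0.106622

Rules hold: Σm=0, L=8 even, 2≤4≤4.
N = 3·7·9 = 189
Δ = 0!·2!·6!/9! = 1/252
Racah Σ t=0..0: t=0:+1/36 = 1/36
⇒ 3j(1 3 4; 0 0 0)² = 4/63, sgn +1
Racah Σ t=0..0: t=0:+1/240 = 1/240
⇒ 3j(1 3 4; -1 2 -1)² = 1/84, sgn -1
4πI² = N·(3j₀)²·(3jₘ)² = 1/7
I = -1·√(0.142857/4π) = -0.10662181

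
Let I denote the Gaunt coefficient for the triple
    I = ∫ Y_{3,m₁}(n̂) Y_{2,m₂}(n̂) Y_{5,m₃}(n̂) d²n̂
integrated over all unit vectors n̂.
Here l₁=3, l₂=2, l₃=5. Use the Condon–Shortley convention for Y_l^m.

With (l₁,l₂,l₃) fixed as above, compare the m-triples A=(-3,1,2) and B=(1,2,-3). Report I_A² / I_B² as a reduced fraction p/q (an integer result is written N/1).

Shared (l₁,l₂,l₃)=(3,2,5): N and (l;000)² cancel in I_A²/I_B².
A: Δ = 0!·6!·4!/11! = 1/2310; Racah Σ t=0..0: t=0:+1/4320 = 1/4320; ⇒ 3j(3 2 5; -3 1 2)² = 1/330, sgn -1
B: Δ = 0!·6!·4!/11! = 1/2310; Racah Σ t=0..0: t=0:+1/1152 = 1/1152; ⇒ 3j(3 2 5; 1 2 -3)² = 1/33, sgn +1
I_A²/I_B² = (1/330)/(1/33) = 1/10

1/10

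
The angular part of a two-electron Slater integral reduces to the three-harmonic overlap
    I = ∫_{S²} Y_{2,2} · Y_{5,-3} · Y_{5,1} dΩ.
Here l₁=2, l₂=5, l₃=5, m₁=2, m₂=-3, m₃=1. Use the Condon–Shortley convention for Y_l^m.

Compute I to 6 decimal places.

Checks pass: Σm=0; 12 even; l₃=5∈[3,7].
(2·2+1)(2·5+1)(2·5+1) = 605
Δ: 2! 2! 8! / 13! → 1/38610
sum: t=0:+1/2880 t=1:−1/576 t=2:+1/2880 = -1/960
3j²(2 5 5; 0 0 0) = Δ·Π!·Σ² = 10/429  (sign +1)
sum: t=0:+1/5760 = 1/5760
3j²(2 5 5; 2 -3 1) = Δ·Π!·Σ² = 56/2145  (sign +1)
combine: 4πI² = 605·10/429·56/2145 = 560/1521
take √, sign +1: I = 0.17116875

0.171169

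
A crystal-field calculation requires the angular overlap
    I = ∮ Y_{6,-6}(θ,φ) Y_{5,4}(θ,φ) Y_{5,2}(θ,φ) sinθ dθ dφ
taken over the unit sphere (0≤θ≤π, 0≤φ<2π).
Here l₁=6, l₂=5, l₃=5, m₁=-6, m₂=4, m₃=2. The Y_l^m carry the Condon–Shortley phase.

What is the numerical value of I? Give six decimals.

-0.161540

Rules hold: Σm=0, L=16 even, 1≤5≤11.
N = 13·11·11 = 1573
Δ = 6!·6!·4!/17! = 1/28588560
Racah Σ t=1..5: t=1:−1/345600 t=2:+1/13824 t=3:−1/5184 t=4:+1/13824 t=5:−1/345600 = -7/129600
⇒ 3j(6 5 5; 0 0 0)² = 80/7293, sgn +1
Racah Σ t=6..6: t=6:+1/3110400 = 1/3110400
⇒ 3j(6 5 5; -6 4 2)² = 21/1105, sgn -1
4πI² = N·(3j₀)²·(3jₘ)² = 1232/3757
I = -1·√(0.327921/4π) = -0.16153991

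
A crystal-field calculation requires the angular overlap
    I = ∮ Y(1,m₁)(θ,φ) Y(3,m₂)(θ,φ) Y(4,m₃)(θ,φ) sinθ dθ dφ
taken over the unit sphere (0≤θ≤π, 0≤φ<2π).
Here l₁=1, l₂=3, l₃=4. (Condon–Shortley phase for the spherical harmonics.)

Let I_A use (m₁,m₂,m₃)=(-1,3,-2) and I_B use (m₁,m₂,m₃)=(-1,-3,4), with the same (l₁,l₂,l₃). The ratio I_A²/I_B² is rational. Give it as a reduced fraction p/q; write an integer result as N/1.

1/28

Shared (l₁,l₂,l₃)=(1,3,4): N and (l;000)² cancel in I_A²/I_B².
A: Δ = 0!·2!·6!/9! = 1/252; Racah Σ t=0..0: t=0:+1/1440 = 1/1440; ⇒ 3j(1 3 4; -1 3 -2)² = 1/252, sgn +1
B: Δ = 0!·2!·6!/9! = 1/252; Racah Σ t=0..0: t=0:+1/1440 = 1/1440; ⇒ 3j(1 3 4; -1 -3 4)² = 1/9, sgn +1
I_A²/I_B² = (1/252)/(1/9) = 1/28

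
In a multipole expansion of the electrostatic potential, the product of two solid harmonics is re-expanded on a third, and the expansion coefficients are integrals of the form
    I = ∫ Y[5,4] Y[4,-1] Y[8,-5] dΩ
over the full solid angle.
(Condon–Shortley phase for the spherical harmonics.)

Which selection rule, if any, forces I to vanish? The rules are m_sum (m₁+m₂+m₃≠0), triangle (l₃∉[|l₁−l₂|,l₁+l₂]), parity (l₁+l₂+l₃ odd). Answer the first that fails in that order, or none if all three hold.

m_sum

m₁+m₂+m₃ = 4 − 1 − 5 = -2  ✗
triangle: |5−4|=1 ≤ l₃=8 ≤ 5+4=9
parity: l₁+l₂+l₃ = 17 is odd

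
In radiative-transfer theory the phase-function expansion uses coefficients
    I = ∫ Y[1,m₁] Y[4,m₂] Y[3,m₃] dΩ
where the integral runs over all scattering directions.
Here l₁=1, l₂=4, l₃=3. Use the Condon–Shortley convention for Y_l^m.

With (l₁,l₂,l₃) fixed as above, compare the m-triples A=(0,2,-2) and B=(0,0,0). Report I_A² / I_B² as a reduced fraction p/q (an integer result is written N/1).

3/4

Shared (l₁,l₂,l₃)=(1,4,3): N and (l;000)² cancel in I_A²/I_B².
A: Δ = 2!·0!·6!/9! = 1/252; Racah Σ t=1..1: t=1:−1/120 = -1/120; ⇒ 3j(1 4 3; 0 2 -2)² = 1/21, sgn +1
B: Δ = 2!·0!·6!/9! = 1/252; Racah Σ t=1..1: t=1:−1/36 = -1/36; ⇒ 3j(1 4 3; 0 0 0)² = 4/63, sgn +1
I_A²/I_B² = (1/21)/(4/63) = 3/4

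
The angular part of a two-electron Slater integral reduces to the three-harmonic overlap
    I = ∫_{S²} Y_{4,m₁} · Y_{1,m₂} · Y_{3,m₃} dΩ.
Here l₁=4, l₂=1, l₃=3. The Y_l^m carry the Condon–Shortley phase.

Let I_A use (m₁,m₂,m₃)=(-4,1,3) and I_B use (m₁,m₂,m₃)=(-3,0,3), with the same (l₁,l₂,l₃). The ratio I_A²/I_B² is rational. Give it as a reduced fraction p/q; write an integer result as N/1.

4/1

Shared (l₁,l₂,l₃)=(4,1,3): N and (l;000)² cancel in I_A²/I_B².
A: Δ = 2!·6!·0!/9! = 1/252; Racah Σ t=2..2: t=2:+1/1440 = 1/1440; ⇒ 3j(4 1 3; -4 1 3)² = 1/9, sgn +1
B: Δ = 2!·6!·0!/9! = 1/252; Racah Σ t=1..1: t=1:−1/720 = -1/720; ⇒ 3j(4 1 3; -3 0 3)² = 1/36, sgn -1
I_A²/I_B² = (1/9)/(1/36) = 4/1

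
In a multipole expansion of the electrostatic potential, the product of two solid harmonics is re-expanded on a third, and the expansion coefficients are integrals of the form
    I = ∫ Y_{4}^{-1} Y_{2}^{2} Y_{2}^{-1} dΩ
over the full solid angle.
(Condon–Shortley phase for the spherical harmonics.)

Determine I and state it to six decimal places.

-0.090112

Checks pass: Σm=0; 8 even; l₃=2∈[2,6].
(2·4+1)(2·2+1)(2·2+1) = 225
Δ: 4! 4! 0! / 9! → 1/630
sum: t=2:+1/16 = 1/16
3j²(4 2 2; 0 0 0) = Δ·Π!·Σ² = 2/35  (sign +1)
sum: t=4:+1/144 = 1/144
3j²(4 2 2; -1 2 -1) = Δ·Π!·Σ² = 1/126  (sign -1)
combine: 4πI² = 225·2/35·1/126 = 5/49
take √, sign -1: I = -0.09011188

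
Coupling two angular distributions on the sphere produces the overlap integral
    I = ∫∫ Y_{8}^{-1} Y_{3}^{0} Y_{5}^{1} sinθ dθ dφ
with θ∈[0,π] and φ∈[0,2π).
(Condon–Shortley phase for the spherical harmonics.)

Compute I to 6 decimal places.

m-sum 0 ✓  L=16 even ✓  5≤5≤11 ✓
Π(2lᵢ+1) = 17×7×11 = 1309
triangle coeff Δ(8,3,5) = 1/136136
Σ_t [3,3]: t=3:−1/518400 = -1/518400
(3j)²=56/2431 [(8 3 5; 0 0 0)], sign=+1
Σ_t [3,3]: t=3:−1/622080 = -1/622080
(3j)²=105/4862 [(8 3 5; -1 0 1)], sign=-1
⇒ 4πI² = 20580/31603
I = (-1)√(20580/31603/(4π)) = -0.22764263

-0.227643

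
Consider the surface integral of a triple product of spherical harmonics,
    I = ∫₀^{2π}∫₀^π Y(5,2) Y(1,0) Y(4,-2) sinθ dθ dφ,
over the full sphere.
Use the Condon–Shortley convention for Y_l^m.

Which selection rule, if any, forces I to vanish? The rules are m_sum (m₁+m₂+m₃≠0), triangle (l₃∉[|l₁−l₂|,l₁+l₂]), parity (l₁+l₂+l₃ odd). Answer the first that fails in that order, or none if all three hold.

none

Σmᵢ = 0  ✓
l₃∈[|l₁−l₂|,l₁+l₂]=[4,6], have l₃=4  ✓
Σlᵢ = 10 ⇒ even  ✓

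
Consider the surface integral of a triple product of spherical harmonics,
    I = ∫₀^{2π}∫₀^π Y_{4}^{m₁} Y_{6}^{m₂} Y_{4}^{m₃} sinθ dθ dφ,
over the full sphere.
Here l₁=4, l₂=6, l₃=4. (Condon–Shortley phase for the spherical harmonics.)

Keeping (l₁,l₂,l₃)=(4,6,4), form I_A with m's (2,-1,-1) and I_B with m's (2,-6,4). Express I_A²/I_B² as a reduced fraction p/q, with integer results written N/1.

63/176

Same 4,6,4: normalisation and zero-m 3j drop out of the ratio.
A: Δ: 6! 2! 6! / 15! → 1/1261260; sum: t=0:+1/172800 t=1:−1/5760 t=2:+1/3456 = 7/57600; 3j²(4 6 4; 2 -1 -1) = Δ·Π!·Σ² = 21/2860  (sign -1)
B: Δ: 6! 2! 6! / 15! → 1/1261260; sum: t=0:+1/1036800 = 1/1036800; 3j²(4 6 4; 2 -6 4) = Δ·Π!·Σ² = 4/195  (sign +1)
I_A²/I_B² = (21/2860)/(4/195) = 63/176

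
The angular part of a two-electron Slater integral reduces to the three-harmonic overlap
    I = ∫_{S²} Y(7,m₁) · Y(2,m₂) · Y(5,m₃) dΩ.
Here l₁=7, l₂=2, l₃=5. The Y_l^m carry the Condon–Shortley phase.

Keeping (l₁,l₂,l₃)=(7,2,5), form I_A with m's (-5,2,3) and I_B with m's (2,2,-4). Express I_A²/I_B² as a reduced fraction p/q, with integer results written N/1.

Shared (l₁,l₂,l₃)=(7,2,5): N and (l;000)² cancel in I_A²/I_B².
A: Δ = 4!·10!·0!/15! = 1/15015; Racah Σ t=4..4: t=4:+1/1935360 = 1/1935360; ⇒ 3j(7 2 5; -5 2 3)² = 3/91, sgn +1
B: Δ = 4!·10!·0!/15! = 1/15015; Racah Σ t=4..4: t=4:+1/8709120 = 1/8709120; ⇒ 3j(7 2 5; 2 2 -4)² = 1/3003, sgn -1
I_A²/I_B² = (3/91)/(1/3003) = 99/1

99/1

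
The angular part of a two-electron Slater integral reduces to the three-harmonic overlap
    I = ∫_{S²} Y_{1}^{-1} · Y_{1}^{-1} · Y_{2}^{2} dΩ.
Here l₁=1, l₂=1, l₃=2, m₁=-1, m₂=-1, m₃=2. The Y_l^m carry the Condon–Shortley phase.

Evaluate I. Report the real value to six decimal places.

Checks pass: Σm=0; 4 even; l₃=2∈[0,2].
(2·1+1)(2·1+1)(2·2+1) = 45
Δ: 0! 2! 2! / 5! → 1/30
sum: t=0:+1/1 = 1/1
3j²(1 1 2; 0 0 0) = Δ·Π!·Σ² = 2/15  (sign +1)
sum: t=0:+1/4 = 1/4
3j²(1 1 2; -1 -1 2) = Δ·Π!·Σ² = 1/5  (sign +1)
combine: 4πI² = 45·2/15·1/5 = 6/5
take √, sign +1: I = 0.30901936

0.309019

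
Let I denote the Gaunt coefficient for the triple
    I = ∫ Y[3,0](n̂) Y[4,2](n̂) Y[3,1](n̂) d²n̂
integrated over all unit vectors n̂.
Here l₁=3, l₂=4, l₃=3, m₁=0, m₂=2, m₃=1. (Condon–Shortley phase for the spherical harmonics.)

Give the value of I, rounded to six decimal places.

0.000000

0 + 2 + 1 = 3 ≠ 0: azimuthal integral kills it; I = 0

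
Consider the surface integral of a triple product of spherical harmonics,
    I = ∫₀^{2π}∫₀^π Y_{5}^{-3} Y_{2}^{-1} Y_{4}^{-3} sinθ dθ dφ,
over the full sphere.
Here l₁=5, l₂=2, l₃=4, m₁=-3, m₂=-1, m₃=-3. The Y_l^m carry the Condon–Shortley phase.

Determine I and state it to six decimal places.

Σmᵢ = -7 ≠ 0, so the φ-integral vanishes; I = 0

0.000000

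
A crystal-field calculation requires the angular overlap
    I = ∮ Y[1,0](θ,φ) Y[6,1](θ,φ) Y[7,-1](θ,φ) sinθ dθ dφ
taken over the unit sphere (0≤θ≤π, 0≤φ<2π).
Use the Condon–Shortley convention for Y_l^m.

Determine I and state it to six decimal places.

m-sum 0 ✓  L=14 even ✓  5≤7≤7 ✓
Π(2lᵢ+1) = 3×13×15 = 585
triangle coeff Δ(1,6,7) = 1/1365
Σ_t [0,0]: t=0:+1/518400 = 1/518400
(3j)²=7/195 [(1 6 7; 0 0 0)], sign=-1
Σ_t [0,0]: t=0:+1/604800 = 1/604800
(3j)²=16/455 [(1 6 7; 0 1 -1)], sign=+1
⇒ 4πI² = 48/65
I = (-1)√(48/65/(4π)) = -0.24241473

-0.242415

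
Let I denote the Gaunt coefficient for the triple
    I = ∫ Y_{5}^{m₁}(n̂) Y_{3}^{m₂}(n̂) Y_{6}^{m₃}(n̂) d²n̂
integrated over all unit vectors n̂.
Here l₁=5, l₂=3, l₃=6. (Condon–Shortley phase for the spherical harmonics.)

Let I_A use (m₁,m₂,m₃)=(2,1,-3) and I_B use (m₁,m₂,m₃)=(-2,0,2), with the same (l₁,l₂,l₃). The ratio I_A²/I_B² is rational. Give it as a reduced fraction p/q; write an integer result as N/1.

Same 5,3,6: normalisation and zero-m 3j drop out of the ratio.
A: Δ: 2! 8! 4! / 15! → 1/675675; sum: t=0:+1/34560 t=1:−1/8640 t=2:+1/40320 = -1/16128; 3j²(5 3 6; 2 1 -3) = Δ·Π!·Σ² = 18/1001  (sign +1)
B: Δ: 2! 8! 4! / 15! → 1/675675; sum: t=0:+1/60480 t=1:−1/5760 t=2:+1/8640 = -1/24192; 3j²(5 3 6; -2 0 2) = Δ·Π!·Σ² = 8/3003  (sign -1)
I_A²/I_B² = (18/1001)/(8/3003) = 27/4

27/4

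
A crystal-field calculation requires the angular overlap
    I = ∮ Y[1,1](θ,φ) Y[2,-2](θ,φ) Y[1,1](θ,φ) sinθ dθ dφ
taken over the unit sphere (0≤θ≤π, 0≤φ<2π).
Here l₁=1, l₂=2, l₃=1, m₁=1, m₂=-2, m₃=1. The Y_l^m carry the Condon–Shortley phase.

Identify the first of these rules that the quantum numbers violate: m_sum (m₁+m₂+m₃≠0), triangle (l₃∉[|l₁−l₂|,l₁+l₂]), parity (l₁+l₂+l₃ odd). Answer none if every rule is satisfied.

Σmᵢ = 0  ✓
l₃∈[|l₁−l₂|,l₁+l₂]=[1,3], have l₃=1  ✓
Σlᵢ = 4 ⇒ even  ✓

none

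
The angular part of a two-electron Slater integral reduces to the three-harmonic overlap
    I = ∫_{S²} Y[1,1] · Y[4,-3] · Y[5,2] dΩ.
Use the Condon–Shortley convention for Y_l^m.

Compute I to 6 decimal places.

Rules hold: Σm=0, L=10 even, 3≤5≤5.
N = 3·9·11 = 297
Δ = 0!·2!·8!/11! = 1/495
Racah Σ t=0..0: t=0:+1/576 = 1/576
⇒ 3j(1 4 5; 0 0 0)² = 5/99, sgn -1
Racah Σ t=0..0: t=0:+1/10080 = 1/10080
⇒ 3j(1 4 5; 1 -3 2)² = 1/165, sgn -1
4πI² = N·(3j₀)²·(3jₘ)² = 1/11
I = +1·√(0.0909091/4π) = 0.08505478

0.085055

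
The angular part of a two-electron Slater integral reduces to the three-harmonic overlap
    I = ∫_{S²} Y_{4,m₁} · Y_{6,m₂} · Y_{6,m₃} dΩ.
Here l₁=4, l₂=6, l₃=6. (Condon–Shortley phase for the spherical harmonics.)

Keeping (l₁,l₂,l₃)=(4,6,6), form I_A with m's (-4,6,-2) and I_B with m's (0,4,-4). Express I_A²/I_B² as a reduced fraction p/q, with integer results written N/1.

l's match ⇒ only the (l;m) 3-j factors differ between A and B.
A: triangle coeff Δ(4,6,6) = 1/15315300; Σ_t [4,4]: t=4:+1/23224320 = 1/23224320; (3j)²=1/442 [(4 6 6; -4 6 -2)], sign=+1
B: triangle coeff Δ(4,6,6) = 1/15315300; Σ_t [2,4]: t=2:+1/645120 t=3:−1/181440 t=4:+1/829440 = -1/362880; (3j)²=256/17017 [(4 6 6; 0 4 -4)], sign=-1
I_A²/I_B² = (1/442)/(256/17017) = 77/512

77/512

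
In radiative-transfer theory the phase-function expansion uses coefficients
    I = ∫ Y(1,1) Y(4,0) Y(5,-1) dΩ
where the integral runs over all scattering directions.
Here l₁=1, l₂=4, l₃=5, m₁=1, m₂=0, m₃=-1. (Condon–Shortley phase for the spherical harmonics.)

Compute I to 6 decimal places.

Checks pass: Σm=0; 10 even; l₃=5∈[3,5].
(2·1+1)(2·4+1)(2·5+1) = 297
Δ: 0! 2! 8! / 11! → 1/495
sum: t=0:+1/576 = 1/576
3j²(1 4 5; 0 0 0) = Δ·Π!·Σ² = 5/99  (sign -1)
sum: t=0:+1/1152 = 1/1152
3j²(1 4 5; 1 0 -1) = Δ·Π!·Σ² = 1/33  (sign +1)
combine: 4πI² = 297·5/99·1/33 = 5/11
take √, sign -1: I = -0.19018827

-0.190188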